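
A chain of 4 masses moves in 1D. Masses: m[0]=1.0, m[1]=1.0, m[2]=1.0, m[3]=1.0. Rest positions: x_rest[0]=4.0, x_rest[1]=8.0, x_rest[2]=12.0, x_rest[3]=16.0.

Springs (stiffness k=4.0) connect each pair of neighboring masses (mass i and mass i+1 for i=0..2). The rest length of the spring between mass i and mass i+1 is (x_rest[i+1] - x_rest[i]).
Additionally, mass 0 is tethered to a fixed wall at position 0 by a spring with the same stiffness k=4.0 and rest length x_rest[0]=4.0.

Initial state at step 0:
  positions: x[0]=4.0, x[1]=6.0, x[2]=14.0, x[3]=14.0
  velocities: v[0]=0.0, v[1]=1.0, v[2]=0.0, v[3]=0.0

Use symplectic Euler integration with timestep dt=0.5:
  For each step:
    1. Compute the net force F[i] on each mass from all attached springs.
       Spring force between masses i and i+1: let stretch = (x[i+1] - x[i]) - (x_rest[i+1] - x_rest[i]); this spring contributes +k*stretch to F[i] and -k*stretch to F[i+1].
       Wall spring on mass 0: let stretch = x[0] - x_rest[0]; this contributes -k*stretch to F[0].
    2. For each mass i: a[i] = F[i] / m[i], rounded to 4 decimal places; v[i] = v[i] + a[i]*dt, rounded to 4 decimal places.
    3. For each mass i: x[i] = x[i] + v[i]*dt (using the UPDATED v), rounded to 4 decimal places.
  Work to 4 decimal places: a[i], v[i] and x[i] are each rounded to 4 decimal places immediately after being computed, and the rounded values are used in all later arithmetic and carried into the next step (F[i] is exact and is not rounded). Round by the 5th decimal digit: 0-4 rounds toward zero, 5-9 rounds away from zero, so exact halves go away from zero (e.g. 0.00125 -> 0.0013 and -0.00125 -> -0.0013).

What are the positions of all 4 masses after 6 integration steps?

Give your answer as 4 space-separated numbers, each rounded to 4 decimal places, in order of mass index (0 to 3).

Answer: 0.0000 14.5000 8.0000 18.5000

Derivation:
Step 0: x=[4.0000 6.0000 14.0000 14.0000] v=[0.0000 1.0000 0.0000 0.0000]
Step 1: x=[2.0000 12.5000 6.0000 18.0000] v=[-4.0000 13.0000 -16.0000 8.0000]
Step 2: x=[8.5000 2.0000 16.5000 14.0000] v=[13.0000 -21.0000 21.0000 -8.0000]
Step 3: x=[0.0000 12.5000 10.0000 16.5000] v=[-17.0000 21.0000 -13.0000 5.0000]
Step 4: x=[4.0000 8.0000 12.5000 16.5000] v=[8.0000 -9.0000 5.0000 0.0000]
Step 5: x=[8.0000 4.0000 14.5000 16.5000] v=[8.0000 -8.0000 4.0000 0.0000]
Step 6: x=[0.0000 14.5000 8.0000 18.5000] v=[-16.0000 21.0000 -13.0000 4.0000]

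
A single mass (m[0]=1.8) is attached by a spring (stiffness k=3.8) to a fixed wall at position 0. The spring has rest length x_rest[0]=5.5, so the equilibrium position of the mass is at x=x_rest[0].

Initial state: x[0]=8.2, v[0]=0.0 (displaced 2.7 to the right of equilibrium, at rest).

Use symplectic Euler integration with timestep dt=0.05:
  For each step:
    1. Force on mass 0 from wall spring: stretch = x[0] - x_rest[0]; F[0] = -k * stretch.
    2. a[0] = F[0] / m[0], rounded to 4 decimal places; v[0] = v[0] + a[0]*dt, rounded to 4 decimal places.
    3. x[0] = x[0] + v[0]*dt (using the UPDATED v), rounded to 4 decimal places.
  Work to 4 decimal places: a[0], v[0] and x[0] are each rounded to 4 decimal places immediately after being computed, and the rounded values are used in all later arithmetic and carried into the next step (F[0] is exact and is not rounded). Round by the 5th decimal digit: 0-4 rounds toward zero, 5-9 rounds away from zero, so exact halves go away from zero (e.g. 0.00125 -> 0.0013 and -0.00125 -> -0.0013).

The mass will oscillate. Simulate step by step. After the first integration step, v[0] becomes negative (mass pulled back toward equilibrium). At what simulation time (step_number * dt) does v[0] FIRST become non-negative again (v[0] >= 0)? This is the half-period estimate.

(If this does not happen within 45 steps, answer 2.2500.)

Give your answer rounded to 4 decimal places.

Step 0: x=[8.2000] v=[0.0000]
Step 1: x=[8.1858] v=[-0.2850]
Step 2: x=[8.1574] v=[-0.5685]
Step 3: x=[8.1150] v=[-0.8490]
Step 4: x=[8.0588] v=[-1.1250]
Step 5: x=[7.9890] v=[-1.3951]
Step 6: x=[7.9061] v=[-1.6578]
Step 7: x=[7.8105] v=[-1.9118]
Step 8: x=[7.7027] v=[-2.1557]
Step 9: x=[7.5833] v=[-2.3882]
Step 10: x=[7.4529] v=[-2.6081]
Step 11: x=[7.3122] v=[-2.8142]
Step 12: x=[7.1619] v=[-3.0055]
Step 13: x=[7.0029] v=[-3.1809]
Step 14: x=[6.8359] v=[-3.3395]
Step 15: x=[6.6619] v=[-3.4805]
Step 16: x=[6.4817] v=[-3.6031]
Step 17: x=[6.2964] v=[-3.7067]
Step 18: x=[6.1069] v=[-3.7908]
Step 19: x=[5.9142] v=[-3.8549]
Step 20: x=[5.7193] v=[-3.8986]
Step 21: x=[5.5232] v=[-3.9218]
Step 22: x=[5.3270] v=[-3.9243]
Step 23: x=[5.1317] v=[-3.9060]
Step 24: x=[4.9383] v=[-3.8671]
Step 25: x=[4.7479] v=[-3.8078]
Step 26: x=[4.5615] v=[-3.7284]
Step 27: x=[4.3800] v=[-3.6293]
Step 28: x=[4.2044] v=[-3.5111]
Step 29: x=[4.0357] v=[-3.3743]
Step 30: x=[3.8747] v=[-3.2197]
Step 31: x=[3.7223] v=[-3.0481]
Step 32: x=[3.5793] v=[-2.8605]
Step 33: x=[3.4464] v=[-2.6578]
Step 34: x=[3.3244] v=[-2.4410]
Step 35: x=[3.2138] v=[-2.2114]
Step 36: x=[3.1153] v=[-1.9701]
Step 37: x=[3.0294] v=[-1.7184]
Step 38: x=[2.9565] v=[-1.4576]
Step 39: x=[2.8970] v=[-1.1891]
Step 40: x=[2.8513] v=[-0.9143]
Step 41: x=[2.8196] v=[-0.6347]
Step 42: x=[2.8020] v=[-0.3518]
Step 43: x=[2.7987] v=[-0.0670]
Step 44: x=[2.8096] v=[0.2181]
First v>=0 after going negative at step 44, time=2.2000

Answer: 2.2000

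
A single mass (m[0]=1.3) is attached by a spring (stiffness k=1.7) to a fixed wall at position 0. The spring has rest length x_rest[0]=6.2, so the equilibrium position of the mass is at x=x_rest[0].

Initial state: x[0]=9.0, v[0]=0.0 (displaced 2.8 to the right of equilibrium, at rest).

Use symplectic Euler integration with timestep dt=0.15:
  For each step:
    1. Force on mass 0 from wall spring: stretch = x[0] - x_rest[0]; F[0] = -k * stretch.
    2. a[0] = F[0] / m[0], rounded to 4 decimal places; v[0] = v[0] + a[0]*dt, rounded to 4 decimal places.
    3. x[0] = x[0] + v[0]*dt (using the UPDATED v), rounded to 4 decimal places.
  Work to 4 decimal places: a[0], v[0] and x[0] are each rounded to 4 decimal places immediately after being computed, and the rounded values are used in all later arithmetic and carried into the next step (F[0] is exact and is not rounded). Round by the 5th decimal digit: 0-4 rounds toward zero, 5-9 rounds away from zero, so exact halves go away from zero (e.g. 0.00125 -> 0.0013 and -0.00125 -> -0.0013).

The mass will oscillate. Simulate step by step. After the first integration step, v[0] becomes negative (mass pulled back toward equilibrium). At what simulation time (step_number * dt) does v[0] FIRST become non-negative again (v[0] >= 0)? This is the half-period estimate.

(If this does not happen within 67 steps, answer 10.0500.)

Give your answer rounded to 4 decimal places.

Answer: 2.8500

Derivation:
Step 0: x=[9.0000] v=[0.0000]
Step 1: x=[8.9176] v=[-0.5492]
Step 2: x=[8.7553] v=[-1.0823]
Step 3: x=[8.5178] v=[-1.5835]
Step 4: x=[8.2121] v=[-2.0382]
Step 5: x=[7.8472] v=[-2.4329]
Step 6: x=[7.4338] v=[-2.7560]
Step 7: x=[6.9841] v=[-2.9980]
Step 8: x=[6.5113] v=[-3.1518]
Step 9: x=[6.0294] v=[-3.2129]
Step 10: x=[5.5525] v=[-3.1794]
Step 11: x=[5.0946] v=[-3.0524]
Step 12: x=[4.6693] v=[-2.8356]
Step 13: x=[4.2890] v=[-2.5353]
Step 14: x=[3.9649] v=[-2.1605]
Step 15: x=[3.7066] v=[-1.7221]
Step 16: x=[3.5217] v=[-1.2330]
Step 17: x=[3.4156] v=[-0.7076]
Step 18: x=[3.3914] v=[-0.1614]
Step 19: x=[3.4498] v=[0.3895]
First v>=0 after going negative at step 19, time=2.8500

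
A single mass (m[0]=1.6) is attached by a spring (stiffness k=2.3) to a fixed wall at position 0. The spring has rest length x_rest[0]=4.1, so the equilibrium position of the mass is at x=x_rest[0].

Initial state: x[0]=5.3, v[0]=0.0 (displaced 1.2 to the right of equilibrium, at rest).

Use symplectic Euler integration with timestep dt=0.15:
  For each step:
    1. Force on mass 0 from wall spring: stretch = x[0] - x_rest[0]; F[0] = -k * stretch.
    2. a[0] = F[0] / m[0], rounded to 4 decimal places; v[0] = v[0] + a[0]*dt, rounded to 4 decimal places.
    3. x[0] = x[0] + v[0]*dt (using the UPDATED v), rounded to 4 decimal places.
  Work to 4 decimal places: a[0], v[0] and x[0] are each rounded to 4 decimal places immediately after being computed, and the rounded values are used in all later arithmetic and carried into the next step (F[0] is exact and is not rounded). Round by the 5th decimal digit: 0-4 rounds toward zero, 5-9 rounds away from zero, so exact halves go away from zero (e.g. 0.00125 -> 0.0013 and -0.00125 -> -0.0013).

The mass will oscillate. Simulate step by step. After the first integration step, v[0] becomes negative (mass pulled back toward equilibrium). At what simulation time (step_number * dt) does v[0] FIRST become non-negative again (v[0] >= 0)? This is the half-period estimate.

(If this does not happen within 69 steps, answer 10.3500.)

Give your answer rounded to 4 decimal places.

Answer: 2.7000

Derivation:
Step 0: x=[5.3000] v=[0.0000]
Step 1: x=[5.2612] v=[-0.2588]
Step 2: x=[5.1848] v=[-0.5092]
Step 3: x=[5.0733] v=[-0.7431]
Step 4: x=[4.9304] v=[-0.9530]
Step 5: x=[4.7606] v=[-1.1321]
Step 6: x=[4.5694] v=[-1.2745]
Step 7: x=[4.3630] v=[-1.3757]
Step 8: x=[4.1481] v=[-1.4324]
Step 9: x=[3.9317] v=[-1.4428]
Step 10: x=[3.7207] v=[-1.4065]
Step 11: x=[3.5220] v=[-1.3247]
Step 12: x=[3.3420] v=[-1.2001]
Step 13: x=[3.1865] v=[-1.0367]
Step 14: x=[3.0605] v=[-0.8397]
Step 15: x=[2.9682] v=[-0.6156]
Step 16: x=[2.9125] v=[-0.3716]
Step 17: x=[2.8952] v=[-0.1156]
Step 18: x=[2.9168] v=[0.1442]
First v>=0 after going negative at step 18, time=2.7000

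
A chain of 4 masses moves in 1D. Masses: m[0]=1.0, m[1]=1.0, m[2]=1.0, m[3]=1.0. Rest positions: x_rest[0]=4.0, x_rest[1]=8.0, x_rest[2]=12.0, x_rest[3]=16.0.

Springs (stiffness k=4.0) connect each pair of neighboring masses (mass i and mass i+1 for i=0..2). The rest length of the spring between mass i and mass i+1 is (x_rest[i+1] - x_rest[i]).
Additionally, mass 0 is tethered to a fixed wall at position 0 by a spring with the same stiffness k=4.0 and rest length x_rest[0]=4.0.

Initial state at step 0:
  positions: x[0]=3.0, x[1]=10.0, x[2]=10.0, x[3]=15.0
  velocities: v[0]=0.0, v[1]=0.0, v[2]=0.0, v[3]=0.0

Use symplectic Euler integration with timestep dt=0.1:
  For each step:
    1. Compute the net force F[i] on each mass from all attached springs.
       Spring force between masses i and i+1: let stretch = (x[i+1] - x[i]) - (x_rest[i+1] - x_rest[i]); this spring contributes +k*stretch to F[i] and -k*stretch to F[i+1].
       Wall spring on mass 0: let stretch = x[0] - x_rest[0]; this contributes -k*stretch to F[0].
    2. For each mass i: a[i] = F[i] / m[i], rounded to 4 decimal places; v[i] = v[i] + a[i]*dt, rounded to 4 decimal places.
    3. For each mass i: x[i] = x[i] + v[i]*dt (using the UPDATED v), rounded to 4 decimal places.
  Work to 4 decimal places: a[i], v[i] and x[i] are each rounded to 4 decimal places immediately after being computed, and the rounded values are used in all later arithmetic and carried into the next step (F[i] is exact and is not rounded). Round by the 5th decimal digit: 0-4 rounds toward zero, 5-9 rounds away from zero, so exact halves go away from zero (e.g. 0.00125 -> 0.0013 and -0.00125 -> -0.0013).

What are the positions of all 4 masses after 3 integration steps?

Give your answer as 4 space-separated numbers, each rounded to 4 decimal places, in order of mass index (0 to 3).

Answer: 3.8434 8.4989 11.0602 14.8065

Derivation:
Step 0: x=[3.0000 10.0000 10.0000 15.0000] v=[0.0000 0.0000 0.0000 0.0000]
Step 1: x=[3.1600 9.7200 10.2000 14.9600] v=[1.6000 -2.8000 2.0000 -0.4000]
Step 2: x=[3.4560 9.1968 10.5712 14.8896] v=[2.9600 -5.2320 3.7120 -0.7040]
Step 3: x=[3.8434 8.4989 11.0602 14.8065] v=[3.8739 -6.9786 4.8896 -0.8314]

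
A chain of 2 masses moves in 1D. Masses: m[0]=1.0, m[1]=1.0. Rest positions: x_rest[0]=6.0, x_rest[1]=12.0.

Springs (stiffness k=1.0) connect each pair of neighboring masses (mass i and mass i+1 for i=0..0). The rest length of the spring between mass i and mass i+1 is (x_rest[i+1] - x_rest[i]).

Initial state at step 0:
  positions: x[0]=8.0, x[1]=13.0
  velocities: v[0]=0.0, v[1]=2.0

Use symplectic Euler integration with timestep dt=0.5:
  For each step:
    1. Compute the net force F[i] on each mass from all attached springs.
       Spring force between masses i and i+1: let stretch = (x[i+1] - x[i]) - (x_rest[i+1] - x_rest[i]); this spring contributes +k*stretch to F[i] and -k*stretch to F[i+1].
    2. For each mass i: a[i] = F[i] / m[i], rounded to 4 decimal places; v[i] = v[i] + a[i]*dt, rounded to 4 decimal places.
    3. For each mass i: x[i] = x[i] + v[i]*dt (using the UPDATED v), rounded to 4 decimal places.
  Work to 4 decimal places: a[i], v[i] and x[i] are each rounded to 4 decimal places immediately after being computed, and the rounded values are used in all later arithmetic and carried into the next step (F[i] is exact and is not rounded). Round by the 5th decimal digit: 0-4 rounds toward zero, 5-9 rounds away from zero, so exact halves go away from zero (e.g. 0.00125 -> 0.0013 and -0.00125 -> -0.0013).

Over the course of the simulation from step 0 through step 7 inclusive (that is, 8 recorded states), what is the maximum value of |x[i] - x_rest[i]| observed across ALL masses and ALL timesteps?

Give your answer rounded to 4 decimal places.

Step 0: x=[8.0000 13.0000] v=[0.0000 2.0000]
Step 1: x=[7.7500 14.2500] v=[-0.5000 2.5000]
Step 2: x=[7.6250 15.3750] v=[-0.2500 2.2500]
Step 3: x=[7.9375 16.0625] v=[0.6250 1.3750]
Step 4: x=[8.7813 16.2188] v=[1.6875 0.3125]
Step 5: x=[9.9845 16.0157] v=[2.4063 -0.4063]
Step 6: x=[11.1955 15.8048] v=[2.4219 -0.4219]
Step 7: x=[12.0588 15.9416] v=[1.7266 0.2735]
Max displacement = 6.0588

Answer: 6.0588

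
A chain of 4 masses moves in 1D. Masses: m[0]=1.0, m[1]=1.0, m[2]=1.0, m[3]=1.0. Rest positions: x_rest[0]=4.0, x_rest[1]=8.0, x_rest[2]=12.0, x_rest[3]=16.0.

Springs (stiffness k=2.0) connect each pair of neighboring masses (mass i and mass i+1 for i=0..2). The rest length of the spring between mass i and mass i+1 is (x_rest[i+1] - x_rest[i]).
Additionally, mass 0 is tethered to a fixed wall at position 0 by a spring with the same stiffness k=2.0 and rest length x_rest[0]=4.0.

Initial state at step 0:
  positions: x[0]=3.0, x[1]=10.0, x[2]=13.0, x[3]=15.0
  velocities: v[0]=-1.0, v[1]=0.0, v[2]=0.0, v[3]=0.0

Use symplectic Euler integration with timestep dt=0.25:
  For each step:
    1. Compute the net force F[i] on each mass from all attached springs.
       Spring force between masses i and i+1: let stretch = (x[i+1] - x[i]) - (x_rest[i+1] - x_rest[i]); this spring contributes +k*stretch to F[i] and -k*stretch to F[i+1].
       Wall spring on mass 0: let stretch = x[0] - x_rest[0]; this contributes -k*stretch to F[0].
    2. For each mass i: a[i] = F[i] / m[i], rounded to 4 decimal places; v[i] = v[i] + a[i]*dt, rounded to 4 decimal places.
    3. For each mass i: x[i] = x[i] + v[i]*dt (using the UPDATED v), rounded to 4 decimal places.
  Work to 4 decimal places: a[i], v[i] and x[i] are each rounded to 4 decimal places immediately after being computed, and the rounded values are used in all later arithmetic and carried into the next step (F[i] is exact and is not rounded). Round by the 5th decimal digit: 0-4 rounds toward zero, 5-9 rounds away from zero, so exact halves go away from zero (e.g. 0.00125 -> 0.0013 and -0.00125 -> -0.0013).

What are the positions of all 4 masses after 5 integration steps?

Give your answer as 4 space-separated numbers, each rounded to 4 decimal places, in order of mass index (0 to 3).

Answer: 5.2748 6.5401 11.4054 17.2795

Derivation:
Step 0: x=[3.0000 10.0000 13.0000 15.0000] v=[-1.0000 0.0000 0.0000 0.0000]
Step 1: x=[3.2500 9.5000 12.8750 15.2500] v=[1.0000 -2.0000 -0.5000 1.0000]
Step 2: x=[3.8750 8.6406 12.6250 15.7031] v=[2.5000 -3.4375 -1.0000 1.8125]
Step 3: x=[4.6113 7.6836 12.2617 16.2715] v=[2.9453 -3.8281 -1.4532 2.2735]
Step 4: x=[5.1553 6.9148 11.8274 16.8387] v=[2.1758 -3.0752 -1.7374 2.2686]
Step 5: x=[5.2748 6.5401 11.4054 17.2795] v=[0.4779 -1.4987 -1.6881 1.7630]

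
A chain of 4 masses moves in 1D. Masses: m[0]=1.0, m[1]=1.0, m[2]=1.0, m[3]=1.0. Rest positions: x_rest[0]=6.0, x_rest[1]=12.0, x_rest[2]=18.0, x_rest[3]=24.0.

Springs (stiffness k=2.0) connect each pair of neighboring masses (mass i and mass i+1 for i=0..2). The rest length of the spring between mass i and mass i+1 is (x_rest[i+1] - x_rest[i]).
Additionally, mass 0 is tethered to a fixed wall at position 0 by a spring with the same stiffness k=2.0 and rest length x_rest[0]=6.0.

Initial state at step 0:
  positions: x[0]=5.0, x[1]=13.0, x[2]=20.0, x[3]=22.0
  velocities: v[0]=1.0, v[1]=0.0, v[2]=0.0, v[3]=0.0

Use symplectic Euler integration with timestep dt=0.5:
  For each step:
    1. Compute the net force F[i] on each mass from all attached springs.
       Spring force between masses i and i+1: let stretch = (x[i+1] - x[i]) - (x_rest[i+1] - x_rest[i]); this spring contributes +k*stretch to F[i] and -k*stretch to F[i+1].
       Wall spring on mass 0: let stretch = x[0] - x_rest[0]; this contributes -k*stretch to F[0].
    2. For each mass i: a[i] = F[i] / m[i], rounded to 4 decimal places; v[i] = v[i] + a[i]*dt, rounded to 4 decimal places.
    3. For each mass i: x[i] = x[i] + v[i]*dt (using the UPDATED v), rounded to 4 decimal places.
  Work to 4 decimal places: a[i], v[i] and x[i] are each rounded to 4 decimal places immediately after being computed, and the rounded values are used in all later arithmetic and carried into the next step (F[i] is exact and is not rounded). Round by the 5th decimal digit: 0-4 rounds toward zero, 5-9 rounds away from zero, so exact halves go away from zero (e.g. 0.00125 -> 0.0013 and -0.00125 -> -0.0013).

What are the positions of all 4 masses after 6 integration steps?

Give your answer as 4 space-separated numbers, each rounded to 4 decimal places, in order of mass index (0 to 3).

Step 0: x=[5.0000 13.0000 20.0000 22.0000] v=[1.0000 0.0000 0.0000 0.0000]
Step 1: x=[7.0000 12.5000 17.5000 24.0000] v=[4.0000 -1.0000 -5.0000 4.0000]
Step 2: x=[8.2500 11.7500 15.7500 25.7500] v=[2.5000 -1.5000 -3.5000 3.5000]
Step 3: x=[7.1250 11.2500 17.0000 25.5000] v=[-2.2500 -1.0000 2.5000 -0.5000]
Step 4: x=[4.5000 11.5625 19.6250 24.0000] v=[-5.2500 0.6250 5.2500 -3.0000]
Step 5: x=[3.1563 12.3750 20.4063 23.3125] v=[-2.6875 1.6250 1.5625 -1.3750]
Step 6: x=[4.8438 12.5938 18.6250 24.1719] v=[3.3749 0.4376 -3.5626 1.7188]

Answer: 4.8438 12.5938 18.6250 24.1719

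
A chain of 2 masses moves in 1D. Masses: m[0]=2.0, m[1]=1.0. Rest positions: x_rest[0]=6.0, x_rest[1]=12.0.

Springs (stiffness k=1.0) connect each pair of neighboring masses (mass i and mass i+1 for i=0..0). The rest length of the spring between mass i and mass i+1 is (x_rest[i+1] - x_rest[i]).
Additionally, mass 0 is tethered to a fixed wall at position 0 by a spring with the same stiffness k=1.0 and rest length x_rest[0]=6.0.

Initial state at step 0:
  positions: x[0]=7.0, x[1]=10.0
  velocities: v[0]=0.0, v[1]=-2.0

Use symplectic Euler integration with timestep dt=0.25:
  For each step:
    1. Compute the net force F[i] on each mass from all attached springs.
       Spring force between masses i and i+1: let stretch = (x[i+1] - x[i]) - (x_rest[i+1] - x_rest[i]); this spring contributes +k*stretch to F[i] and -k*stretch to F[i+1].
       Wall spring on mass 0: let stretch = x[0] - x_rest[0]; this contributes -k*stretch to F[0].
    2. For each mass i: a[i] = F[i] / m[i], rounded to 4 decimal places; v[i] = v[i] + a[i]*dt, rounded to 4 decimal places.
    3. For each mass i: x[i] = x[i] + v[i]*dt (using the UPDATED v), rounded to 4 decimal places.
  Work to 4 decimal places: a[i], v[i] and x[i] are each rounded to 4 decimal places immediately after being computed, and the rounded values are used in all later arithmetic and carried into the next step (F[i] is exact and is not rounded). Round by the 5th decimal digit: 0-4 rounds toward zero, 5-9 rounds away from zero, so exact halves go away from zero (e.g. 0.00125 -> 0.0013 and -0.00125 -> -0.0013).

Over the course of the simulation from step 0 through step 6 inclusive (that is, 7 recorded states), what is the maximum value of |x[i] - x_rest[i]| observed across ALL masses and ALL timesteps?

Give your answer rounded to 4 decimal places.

Answer: 2.4258

Derivation:
Step 0: x=[7.0000 10.0000] v=[0.0000 -2.0000]
Step 1: x=[6.8750 9.6875] v=[-0.5000 -1.2500]
Step 2: x=[6.6231 9.5742] v=[-1.0078 -0.4531]
Step 3: x=[6.2564 9.6515] v=[-1.4668 0.3091]
Step 4: x=[5.8003 9.8916] v=[-1.8245 0.9603]
Step 5: x=[5.2908 10.2510] v=[-2.0381 1.4375]
Step 6: x=[4.7710 10.6754] v=[-2.0794 1.6975]
Max displacement = 2.4258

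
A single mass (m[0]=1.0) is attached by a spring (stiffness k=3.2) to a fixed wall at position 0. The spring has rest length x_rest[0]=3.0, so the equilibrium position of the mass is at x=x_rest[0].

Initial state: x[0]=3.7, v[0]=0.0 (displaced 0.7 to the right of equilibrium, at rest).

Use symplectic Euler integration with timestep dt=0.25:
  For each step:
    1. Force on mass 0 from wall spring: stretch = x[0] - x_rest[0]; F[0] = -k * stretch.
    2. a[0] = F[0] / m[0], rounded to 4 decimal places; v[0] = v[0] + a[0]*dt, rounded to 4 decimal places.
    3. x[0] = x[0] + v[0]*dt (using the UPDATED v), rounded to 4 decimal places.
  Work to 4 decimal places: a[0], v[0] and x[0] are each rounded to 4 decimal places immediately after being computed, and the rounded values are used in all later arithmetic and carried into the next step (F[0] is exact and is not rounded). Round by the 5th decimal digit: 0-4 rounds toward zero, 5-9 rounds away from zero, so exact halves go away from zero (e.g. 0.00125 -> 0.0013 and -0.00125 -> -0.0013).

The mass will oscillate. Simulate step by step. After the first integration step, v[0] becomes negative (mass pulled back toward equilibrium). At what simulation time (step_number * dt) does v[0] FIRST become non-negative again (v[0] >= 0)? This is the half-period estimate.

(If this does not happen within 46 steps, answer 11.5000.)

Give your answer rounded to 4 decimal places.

Answer: 1.7500

Derivation:
Step 0: x=[3.7000] v=[0.0000]
Step 1: x=[3.5600] v=[-0.5600]
Step 2: x=[3.3080] v=[-1.0080]
Step 3: x=[2.9944] v=[-1.2544]
Step 4: x=[2.6819] v=[-1.2499]
Step 5: x=[2.4331] v=[-0.9954]
Step 6: x=[2.2976] v=[-0.5419]
Step 7: x=[2.3026] v=[0.0200]
First v>=0 after going negative at step 7, time=1.7500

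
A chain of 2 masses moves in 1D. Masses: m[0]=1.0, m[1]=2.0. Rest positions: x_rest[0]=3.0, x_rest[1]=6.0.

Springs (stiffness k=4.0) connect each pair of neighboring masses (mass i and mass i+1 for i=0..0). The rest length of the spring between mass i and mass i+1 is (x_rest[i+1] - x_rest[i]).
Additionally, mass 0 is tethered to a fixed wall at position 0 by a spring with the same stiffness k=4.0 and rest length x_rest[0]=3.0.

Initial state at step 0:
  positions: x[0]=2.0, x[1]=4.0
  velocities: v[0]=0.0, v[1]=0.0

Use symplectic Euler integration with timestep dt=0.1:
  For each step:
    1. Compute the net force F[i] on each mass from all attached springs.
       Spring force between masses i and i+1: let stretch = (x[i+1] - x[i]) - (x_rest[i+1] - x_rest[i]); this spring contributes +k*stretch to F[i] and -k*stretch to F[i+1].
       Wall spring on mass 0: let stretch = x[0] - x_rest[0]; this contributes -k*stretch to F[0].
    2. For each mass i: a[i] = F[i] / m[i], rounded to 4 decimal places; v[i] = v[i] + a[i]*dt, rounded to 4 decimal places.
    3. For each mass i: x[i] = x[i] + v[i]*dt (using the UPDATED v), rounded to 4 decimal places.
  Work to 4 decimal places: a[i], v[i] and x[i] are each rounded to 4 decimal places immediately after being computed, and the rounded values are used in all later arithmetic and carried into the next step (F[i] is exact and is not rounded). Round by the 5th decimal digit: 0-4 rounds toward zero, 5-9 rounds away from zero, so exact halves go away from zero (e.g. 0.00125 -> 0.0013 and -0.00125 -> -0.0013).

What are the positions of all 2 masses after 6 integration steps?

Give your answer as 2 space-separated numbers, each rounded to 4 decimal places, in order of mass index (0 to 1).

Answer: 2.0496 4.3939

Derivation:
Step 0: x=[2.0000 4.0000] v=[0.0000 0.0000]
Step 1: x=[2.0000 4.0200] v=[0.0000 0.2000]
Step 2: x=[2.0008 4.0596] v=[0.0080 0.3960]
Step 3: x=[2.0039 4.1180] v=[0.0312 0.5842]
Step 4: x=[2.0114 4.1941] v=[0.0753 0.7614]
Step 5: x=[2.0258 4.2866] v=[0.1438 0.9249]
Step 6: x=[2.0496 4.3939] v=[0.2378 1.0727]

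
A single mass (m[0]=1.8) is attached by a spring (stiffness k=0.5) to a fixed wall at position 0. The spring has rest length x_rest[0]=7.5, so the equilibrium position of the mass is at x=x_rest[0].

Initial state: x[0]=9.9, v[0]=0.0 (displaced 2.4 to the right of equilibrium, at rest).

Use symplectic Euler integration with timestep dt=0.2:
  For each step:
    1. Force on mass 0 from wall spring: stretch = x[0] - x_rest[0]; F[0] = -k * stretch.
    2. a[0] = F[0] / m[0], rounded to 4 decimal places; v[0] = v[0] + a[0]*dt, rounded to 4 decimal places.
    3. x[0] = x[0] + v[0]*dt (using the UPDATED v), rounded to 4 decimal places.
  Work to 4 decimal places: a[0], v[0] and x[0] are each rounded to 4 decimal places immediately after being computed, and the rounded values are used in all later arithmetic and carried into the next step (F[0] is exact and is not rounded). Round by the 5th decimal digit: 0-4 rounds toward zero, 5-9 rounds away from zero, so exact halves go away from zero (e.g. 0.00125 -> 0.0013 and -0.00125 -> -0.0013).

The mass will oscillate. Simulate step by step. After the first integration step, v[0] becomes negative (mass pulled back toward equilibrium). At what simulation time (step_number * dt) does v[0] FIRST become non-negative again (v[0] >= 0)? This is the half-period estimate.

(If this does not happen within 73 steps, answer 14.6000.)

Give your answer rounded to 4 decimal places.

Step 0: x=[9.9000] v=[0.0000]
Step 1: x=[9.8733] v=[-0.1333]
Step 2: x=[9.8203] v=[-0.2652]
Step 3: x=[9.7415] v=[-0.3941]
Step 4: x=[9.6378] v=[-0.5186]
Step 5: x=[9.5103] v=[-0.6374]
Step 6: x=[9.3605] v=[-0.7491]
Step 7: x=[9.1900] v=[-0.8525]
Step 8: x=[9.0007] v=[-0.9464]
Step 9: x=[8.7947] v=[-1.0298]
Step 10: x=[8.5744] v=[-1.1017]
Step 11: x=[8.3421] v=[-1.1614]
Step 12: x=[8.1005] v=[-1.2082]
Step 13: x=[7.8522] v=[-1.2416]
Step 14: x=[7.6000] v=[-1.2612]
Step 15: x=[7.3466] v=[-1.2668]
Step 16: x=[7.0949] v=[-1.2583]
Step 17: x=[6.8477] v=[-1.2358]
Step 18: x=[6.6078] v=[-1.1996]
Step 19: x=[6.3778] v=[-1.1500]
Step 20: x=[6.1603] v=[-1.0877]
Step 21: x=[5.9576] v=[-1.0133]
Step 22: x=[5.7721] v=[-0.9276]
Step 23: x=[5.6058] v=[-0.8316]
Step 24: x=[5.4605] v=[-0.7264]
Step 25: x=[5.3379] v=[-0.6131]
Step 26: x=[5.2393] v=[-0.4930]
Step 27: x=[5.1658] v=[-0.3674]
Step 28: x=[5.1183] v=[-0.2377]
Step 29: x=[5.0972] v=[-0.1054]
Step 30: x=[5.1028] v=[0.0281]
First v>=0 after going negative at step 30, time=6.0000

Answer: 6.0000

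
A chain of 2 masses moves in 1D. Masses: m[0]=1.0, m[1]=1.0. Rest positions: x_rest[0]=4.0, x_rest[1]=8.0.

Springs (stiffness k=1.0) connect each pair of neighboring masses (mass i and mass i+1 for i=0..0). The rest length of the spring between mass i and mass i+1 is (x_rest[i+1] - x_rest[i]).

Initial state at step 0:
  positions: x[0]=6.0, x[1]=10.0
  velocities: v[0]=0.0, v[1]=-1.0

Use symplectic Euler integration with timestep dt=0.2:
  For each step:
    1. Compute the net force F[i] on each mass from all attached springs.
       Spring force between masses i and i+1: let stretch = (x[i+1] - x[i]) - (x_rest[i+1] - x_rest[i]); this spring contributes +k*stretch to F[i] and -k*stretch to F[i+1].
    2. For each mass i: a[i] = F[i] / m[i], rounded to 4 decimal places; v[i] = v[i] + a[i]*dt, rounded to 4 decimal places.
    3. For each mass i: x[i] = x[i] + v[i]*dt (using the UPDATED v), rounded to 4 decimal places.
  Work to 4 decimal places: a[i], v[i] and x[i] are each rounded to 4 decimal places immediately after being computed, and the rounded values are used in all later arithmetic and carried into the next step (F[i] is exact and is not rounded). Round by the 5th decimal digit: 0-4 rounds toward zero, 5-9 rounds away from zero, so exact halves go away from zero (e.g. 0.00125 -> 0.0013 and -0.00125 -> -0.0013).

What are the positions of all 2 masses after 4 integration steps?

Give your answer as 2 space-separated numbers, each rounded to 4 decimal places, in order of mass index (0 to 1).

Answer: 5.9238 9.2762

Derivation:
Step 0: x=[6.0000 10.0000] v=[0.0000 -1.0000]
Step 1: x=[6.0000 9.8000] v=[0.0000 -1.0000]
Step 2: x=[5.9920 9.6080] v=[-0.0400 -0.9600]
Step 3: x=[5.9686 9.4314] v=[-0.1168 -0.8832]
Step 4: x=[5.9238 9.2762] v=[-0.2242 -0.7758]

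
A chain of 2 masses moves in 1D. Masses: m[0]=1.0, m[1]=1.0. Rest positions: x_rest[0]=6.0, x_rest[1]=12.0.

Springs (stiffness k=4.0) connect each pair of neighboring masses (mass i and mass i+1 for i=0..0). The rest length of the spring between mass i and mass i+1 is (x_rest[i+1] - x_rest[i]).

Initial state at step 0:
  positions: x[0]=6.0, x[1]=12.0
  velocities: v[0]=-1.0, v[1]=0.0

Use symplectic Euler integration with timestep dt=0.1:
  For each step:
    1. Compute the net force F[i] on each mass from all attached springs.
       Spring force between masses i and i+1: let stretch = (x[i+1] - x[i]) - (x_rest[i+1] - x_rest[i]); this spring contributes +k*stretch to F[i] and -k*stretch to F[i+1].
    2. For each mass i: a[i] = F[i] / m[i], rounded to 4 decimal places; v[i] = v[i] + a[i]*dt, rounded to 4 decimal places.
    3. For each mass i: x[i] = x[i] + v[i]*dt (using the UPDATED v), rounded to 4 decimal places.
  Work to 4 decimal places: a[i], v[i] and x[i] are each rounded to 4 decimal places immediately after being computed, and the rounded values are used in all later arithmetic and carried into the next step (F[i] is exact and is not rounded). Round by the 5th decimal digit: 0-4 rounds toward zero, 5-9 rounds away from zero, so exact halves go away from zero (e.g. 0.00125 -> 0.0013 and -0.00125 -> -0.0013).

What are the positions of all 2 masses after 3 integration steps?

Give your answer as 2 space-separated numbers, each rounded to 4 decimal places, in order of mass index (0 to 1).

Answer: 5.7157 11.9843

Derivation:
Step 0: x=[6.0000 12.0000] v=[-1.0000 0.0000]
Step 1: x=[5.9000 12.0000] v=[-1.0000 0.0000]
Step 2: x=[5.8040 11.9960] v=[-0.9600 -0.0400]
Step 3: x=[5.7157 11.9843] v=[-0.8832 -0.1168]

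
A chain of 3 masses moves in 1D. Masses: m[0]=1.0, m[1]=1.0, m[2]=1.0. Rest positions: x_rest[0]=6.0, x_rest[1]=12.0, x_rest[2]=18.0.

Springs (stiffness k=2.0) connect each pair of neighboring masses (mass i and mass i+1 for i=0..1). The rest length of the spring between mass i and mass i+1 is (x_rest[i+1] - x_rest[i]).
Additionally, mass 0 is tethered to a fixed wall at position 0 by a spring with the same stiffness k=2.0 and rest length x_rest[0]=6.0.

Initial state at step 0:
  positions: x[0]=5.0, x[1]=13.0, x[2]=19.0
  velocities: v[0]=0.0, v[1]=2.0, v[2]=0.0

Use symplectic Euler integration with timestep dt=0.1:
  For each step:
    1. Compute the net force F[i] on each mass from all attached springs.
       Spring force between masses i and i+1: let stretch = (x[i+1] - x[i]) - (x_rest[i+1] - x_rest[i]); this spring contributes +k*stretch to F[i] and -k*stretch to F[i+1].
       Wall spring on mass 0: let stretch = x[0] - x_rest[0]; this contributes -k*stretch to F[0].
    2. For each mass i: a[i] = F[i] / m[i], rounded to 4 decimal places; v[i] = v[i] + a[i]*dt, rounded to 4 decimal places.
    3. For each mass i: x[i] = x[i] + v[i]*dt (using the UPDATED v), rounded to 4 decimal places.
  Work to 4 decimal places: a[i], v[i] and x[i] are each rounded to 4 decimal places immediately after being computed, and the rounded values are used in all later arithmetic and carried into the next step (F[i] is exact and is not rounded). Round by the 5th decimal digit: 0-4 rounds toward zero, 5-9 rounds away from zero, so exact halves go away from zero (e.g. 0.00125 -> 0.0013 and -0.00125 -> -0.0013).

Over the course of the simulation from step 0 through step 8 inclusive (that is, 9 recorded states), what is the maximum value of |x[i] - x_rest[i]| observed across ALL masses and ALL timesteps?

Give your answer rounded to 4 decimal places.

Answer: 1.3635

Derivation:
Step 0: x=[5.0000 13.0000 19.0000] v=[0.0000 2.0000 0.0000]
Step 1: x=[5.0600 13.1600 19.0000] v=[0.6000 1.6000 0.0000]
Step 2: x=[5.1808 13.2748 19.0032] v=[1.2080 1.1480 0.0320]
Step 3: x=[5.3599 13.3423 19.0118] v=[1.7906 0.6749 0.0863]
Step 4: x=[5.5914 13.3635 19.0270] v=[2.3151 0.2123 0.1524]
Step 5: x=[5.8665 13.3426 19.0490] v=[2.7512 -0.2094 0.2197]
Step 6: x=[6.1738 13.2863 19.0768] v=[3.0731 -0.5633 0.2784]
Step 7: x=[6.4999 13.2035 19.1088] v=[3.2608 -0.8277 0.3203]
Step 8: x=[6.8301 13.1048 19.1427] v=[3.3015 -0.9874 0.3392]
Max displacement = 1.3635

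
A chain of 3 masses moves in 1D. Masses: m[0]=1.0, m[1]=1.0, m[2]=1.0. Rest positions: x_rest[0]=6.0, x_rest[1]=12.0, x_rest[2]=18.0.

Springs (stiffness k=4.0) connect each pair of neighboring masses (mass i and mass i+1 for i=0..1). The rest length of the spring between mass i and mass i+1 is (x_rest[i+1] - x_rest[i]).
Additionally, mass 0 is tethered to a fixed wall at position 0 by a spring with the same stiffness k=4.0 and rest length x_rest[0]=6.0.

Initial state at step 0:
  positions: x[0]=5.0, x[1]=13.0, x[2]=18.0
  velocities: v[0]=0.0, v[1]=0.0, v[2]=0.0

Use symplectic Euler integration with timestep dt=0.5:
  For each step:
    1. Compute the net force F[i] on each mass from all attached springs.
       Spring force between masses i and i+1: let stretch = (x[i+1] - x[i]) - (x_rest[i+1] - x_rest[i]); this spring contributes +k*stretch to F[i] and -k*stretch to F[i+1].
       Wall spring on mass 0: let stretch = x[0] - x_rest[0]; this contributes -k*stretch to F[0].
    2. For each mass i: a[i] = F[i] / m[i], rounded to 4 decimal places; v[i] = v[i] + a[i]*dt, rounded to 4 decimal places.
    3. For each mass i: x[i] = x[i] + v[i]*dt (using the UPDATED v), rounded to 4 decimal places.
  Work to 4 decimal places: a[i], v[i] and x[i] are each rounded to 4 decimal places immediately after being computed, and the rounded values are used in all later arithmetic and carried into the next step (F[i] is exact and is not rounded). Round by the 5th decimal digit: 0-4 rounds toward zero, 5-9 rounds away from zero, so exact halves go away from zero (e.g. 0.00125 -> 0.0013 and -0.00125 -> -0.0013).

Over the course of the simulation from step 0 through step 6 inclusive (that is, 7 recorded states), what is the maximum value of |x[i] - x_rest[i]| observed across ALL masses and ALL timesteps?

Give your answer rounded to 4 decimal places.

Answer: 2.0000

Derivation:
Step 0: x=[5.0000 13.0000 18.0000] v=[0.0000 0.0000 0.0000]
Step 1: x=[8.0000 10.0000 19.0000] v=[6.0000 -6.0000 2.0000]
Step 2: x=[5.0000 14.0000 17.0000] v=[-6.0000 8.0000 -4.0000]
Step 3: x=[6.0000 12.0000 18.0000] v=[2.0000 -4.0000 2.0000]
Step 4: x=[7.0000 10.0000 19.0000] v=[2.0000 -4.0000 2.0000]
Step 5: x=[4.0000 14.0000 17.0000] v=[-6.0000 8.0000 -4.0000]
Step 6: x=[7.0000 11.0000 18.0000] v=[6.0000 -6.0000 2.0000]
Max displacement = 2.0000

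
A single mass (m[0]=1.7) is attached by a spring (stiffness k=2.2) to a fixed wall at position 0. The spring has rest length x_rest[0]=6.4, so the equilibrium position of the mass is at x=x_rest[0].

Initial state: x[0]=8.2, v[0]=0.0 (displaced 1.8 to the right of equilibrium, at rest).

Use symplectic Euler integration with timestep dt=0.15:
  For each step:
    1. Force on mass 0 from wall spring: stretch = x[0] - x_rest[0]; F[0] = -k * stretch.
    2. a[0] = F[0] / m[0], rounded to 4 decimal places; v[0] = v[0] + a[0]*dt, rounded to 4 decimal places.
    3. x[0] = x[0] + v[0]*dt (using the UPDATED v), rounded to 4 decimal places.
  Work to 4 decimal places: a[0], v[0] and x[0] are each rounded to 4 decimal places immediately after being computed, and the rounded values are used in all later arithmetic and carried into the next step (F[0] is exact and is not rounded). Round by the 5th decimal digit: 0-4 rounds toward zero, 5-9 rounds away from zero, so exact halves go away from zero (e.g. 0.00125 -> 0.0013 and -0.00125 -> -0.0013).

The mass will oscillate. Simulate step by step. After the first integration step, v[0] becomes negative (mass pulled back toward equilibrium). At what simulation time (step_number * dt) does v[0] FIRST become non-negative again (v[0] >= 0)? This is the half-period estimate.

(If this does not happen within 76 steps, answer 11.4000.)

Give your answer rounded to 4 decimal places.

Step 0: x=[8.2000] v=[0.0000]
Step 1: x=[8.1476] v=[-0.3494]
Step 2: x=[8.0443] v=[-0.6886]
Step 3: x=[7.8931] v=[-1.0078]
Step 4: x=[7.6985] v=[-1.2976]
Step 5: x=[7.4660] v=[-1.5497]
Step 6: x=[7.2025] v=[-1.7566]
Step 7: x=[6.9156] v=[-1.9124]
Step 8: x=[6.6137] v=[-2.0125]
Step 9: x=[6.3056] v=[-2.0540]
Step 10: x=[6.0002] v=[-2.0357]
Step 11: x=[5.7065] v=[-1.9581]
Step 12: x=[5.4330] v=[-1.8235]
Step 13: x=[5.1876] v=[-1.6358]
Step 14: x=[4.9775] v=[-1.4005]
Step 15: x=[4.8088] v=[-1.1244]
Step 16: x=[4.6865] v=[-0.8155]
Step 17: x=[4.6141] v=[-0.4829]
Step 18: x=[4.5937] v=[-0.1362]
Step 19: x=[4.6259] v=[0.2144]
First v>=0 after going negative at step 19, time=2.8500

Answer: 2.8500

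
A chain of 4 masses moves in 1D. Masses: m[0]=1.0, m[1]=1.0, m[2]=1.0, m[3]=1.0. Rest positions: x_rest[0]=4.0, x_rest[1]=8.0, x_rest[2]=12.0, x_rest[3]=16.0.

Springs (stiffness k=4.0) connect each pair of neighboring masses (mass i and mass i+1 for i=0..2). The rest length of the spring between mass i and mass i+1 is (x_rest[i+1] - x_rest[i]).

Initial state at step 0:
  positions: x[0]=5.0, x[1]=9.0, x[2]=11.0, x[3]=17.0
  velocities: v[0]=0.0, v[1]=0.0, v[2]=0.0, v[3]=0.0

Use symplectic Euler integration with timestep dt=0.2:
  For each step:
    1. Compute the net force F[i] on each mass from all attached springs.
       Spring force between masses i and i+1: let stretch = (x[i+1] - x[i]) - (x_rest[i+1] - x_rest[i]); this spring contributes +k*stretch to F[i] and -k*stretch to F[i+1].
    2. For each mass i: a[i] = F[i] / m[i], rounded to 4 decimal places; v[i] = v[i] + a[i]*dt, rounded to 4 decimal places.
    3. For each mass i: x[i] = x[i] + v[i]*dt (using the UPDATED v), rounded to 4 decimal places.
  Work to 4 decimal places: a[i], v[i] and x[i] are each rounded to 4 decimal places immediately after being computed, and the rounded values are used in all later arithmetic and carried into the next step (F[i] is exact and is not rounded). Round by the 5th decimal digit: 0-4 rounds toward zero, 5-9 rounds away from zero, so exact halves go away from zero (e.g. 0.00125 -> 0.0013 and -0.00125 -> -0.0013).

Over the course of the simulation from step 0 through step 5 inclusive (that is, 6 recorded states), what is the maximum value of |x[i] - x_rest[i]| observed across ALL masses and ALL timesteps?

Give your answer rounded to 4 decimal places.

Answer: 1.8002

Derivation:
Step 0: x=[5.0000 9.0000 11.0000 17.0000] v=[0.0000 0.0000 0.0000 0.0000]
Step 1: x=[5.0000 8.6800 11.6400 16.6800] v=[0.0000 -1.6000 3.2000 -1.6000]
Step 2: x=[4.9488 8.2448 12.6128 16.1936] v=[-0.2560 -2.1760 4.8640 -2.4320]
Step 3: x=[4.7850 7.9811 13.4596 15.7743] v=[-0.8192 -1.3184 4.2342 -2.0966]
Step 4: x=[4.4925 8.0826 13.8002 15.6246] v=[-1.4623 0.5075 1.7032 -0.7484]
Step 5: x=[4.1345 8.5245 13.5179 15.8230] v=[-1.7902 2.2095 -1.4114 0.9921]
Max displacement = 1.8002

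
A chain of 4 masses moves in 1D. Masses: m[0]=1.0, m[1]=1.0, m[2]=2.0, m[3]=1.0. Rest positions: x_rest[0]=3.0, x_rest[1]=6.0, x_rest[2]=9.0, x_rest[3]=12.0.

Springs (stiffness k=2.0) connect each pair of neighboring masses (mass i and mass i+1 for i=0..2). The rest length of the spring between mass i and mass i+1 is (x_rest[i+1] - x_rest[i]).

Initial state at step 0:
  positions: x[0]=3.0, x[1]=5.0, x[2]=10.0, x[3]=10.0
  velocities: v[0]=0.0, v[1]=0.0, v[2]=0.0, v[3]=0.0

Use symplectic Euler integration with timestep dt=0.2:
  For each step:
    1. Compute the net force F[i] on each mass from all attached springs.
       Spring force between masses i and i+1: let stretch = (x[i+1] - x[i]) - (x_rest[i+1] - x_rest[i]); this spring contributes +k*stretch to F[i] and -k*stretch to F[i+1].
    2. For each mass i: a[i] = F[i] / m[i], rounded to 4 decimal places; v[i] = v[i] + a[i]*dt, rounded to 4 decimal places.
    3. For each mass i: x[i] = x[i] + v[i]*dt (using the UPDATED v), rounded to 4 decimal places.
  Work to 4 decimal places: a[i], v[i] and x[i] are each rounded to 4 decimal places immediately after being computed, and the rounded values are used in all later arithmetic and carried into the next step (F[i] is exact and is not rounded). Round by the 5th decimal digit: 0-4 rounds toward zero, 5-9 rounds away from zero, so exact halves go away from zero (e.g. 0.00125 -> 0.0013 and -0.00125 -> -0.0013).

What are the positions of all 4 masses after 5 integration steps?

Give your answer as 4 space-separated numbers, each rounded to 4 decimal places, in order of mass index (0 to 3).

Answer: 2.5175 6.8506 8.0574 12.5170

Derivation:
Step 0: x=[3.0000 5.0000 10.0000 10.0000] v=[0.0000 0.0000 0.0000 0.0000]
Step 1: x=[2.9200 5.2400 9.8000 10.2400] v=[-0.4000 1.2000 -1.0000 1.2000]
Step 2: x=[2.7856 5.6592 9.4352 10.6848] v=[-0.6720 2.0960 -1.8240 2.2240]
Step 3: x=[2.6411 6.1506 8.9693 11.2696] v=[-0.7226 2.4570 -2.3293 2.9242]
Step 4: x=[2.5373 6.5867 8.4827 11.9104] v=[-0.5188 2.1807 -2.4330 3.2041]
Step 5: x=[2.5175 6.8506 8.0574 12.5170] v=[-0.0990 1.3193 -2.1267 3.0330]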